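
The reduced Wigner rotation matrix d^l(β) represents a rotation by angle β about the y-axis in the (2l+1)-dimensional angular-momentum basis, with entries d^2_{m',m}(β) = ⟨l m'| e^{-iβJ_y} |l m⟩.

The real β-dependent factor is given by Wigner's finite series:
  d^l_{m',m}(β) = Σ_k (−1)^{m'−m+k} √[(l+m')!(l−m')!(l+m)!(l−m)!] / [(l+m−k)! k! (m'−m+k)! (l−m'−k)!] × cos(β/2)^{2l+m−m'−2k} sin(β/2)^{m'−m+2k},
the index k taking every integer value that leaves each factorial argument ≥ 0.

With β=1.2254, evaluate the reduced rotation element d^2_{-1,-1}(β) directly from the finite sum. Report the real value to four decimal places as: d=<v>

d^2_{-1,-1}(β=1.2254) via Wigner's sum:
Half-angle: c=0.818098, s=0.575078. N=√(1·6·1·6)=6.000000
The bounds max(0,m−m')=0 and min(l+m,l−m')=1 give 2 terms
  k=0: (−1)^0·6.0000/(6)·0.8181^4·0.5751^0 = +0.447942
  k=1: (−1)^1·6.0000/(2)·0.8181^2·0.5751^2 = -0.664028
d^2_{-1,-1}(1.2254) = +0.447942 -0.664028 = -0.216086

d=-0.2161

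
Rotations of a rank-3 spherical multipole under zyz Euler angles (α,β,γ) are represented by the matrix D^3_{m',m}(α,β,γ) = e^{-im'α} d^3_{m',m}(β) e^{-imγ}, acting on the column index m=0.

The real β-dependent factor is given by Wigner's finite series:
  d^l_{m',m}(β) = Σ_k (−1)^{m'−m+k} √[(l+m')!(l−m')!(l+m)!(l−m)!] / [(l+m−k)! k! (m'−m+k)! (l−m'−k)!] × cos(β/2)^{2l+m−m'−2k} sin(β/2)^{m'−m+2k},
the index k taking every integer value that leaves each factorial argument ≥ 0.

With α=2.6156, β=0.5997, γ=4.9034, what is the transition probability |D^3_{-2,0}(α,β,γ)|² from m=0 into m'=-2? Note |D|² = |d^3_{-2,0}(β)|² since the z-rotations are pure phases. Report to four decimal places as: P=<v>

D^3_{-2,0}(2.6156,0.5997,4.9034) = e^{-i·-2·2.6156}·d^3_{-2,0}(0.5997)·e^{-i·0·4.9034}. Compute d first:
With c≡cos(β/2)=0.955381 and s≡sin(β/2)=0.295377, N=[1·120·6·6]^{1/2}=65.726707
k: max(0,(0)−(-2))=2 … min(3+(0),3−(-2))=3
  k=2: (−1)^0·65.7267/(12)·0.9554^4·0.2954^2 = +0.398125
  k=3: (−1)^1·65.7267/(12)·0.9554^2·0.2954^4 = -0.038056
d^3_{-2,0}(0.5997) = +0.398125 -0.038056 = +0.360070
|D^3_{-2,0}|² = |d^3_{-2,0}(β)|² = (+0.360070)² = 0.129650 (the z-rotation phases have unit modulus)

P=0.1297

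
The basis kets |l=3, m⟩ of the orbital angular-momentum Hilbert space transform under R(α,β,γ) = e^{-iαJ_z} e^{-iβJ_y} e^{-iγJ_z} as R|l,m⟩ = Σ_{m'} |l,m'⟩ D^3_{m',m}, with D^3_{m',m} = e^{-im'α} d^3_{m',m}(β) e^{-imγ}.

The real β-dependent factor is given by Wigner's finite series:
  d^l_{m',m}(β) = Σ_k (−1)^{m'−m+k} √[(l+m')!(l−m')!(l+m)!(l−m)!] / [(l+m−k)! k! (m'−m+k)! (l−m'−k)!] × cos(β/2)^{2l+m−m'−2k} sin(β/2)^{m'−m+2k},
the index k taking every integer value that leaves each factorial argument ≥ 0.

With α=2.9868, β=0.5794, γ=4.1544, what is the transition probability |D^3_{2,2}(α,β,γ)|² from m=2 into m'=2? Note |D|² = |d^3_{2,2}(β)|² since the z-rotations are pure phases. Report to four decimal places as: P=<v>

P=0.1853

Split into d^3_{2,2}(β=0.5794) × two z-phases.
c=cos(0.5794/2)=0.958330, s=sin(0.5794/2)=0.285665; N=√[120·1·120·1]=120.000000
The bounds max(0,m−m')=0 and min(l+m,l−m')=1 give 2 terms
  k=0: (−1)^0·120.0000/(120)·0.9583^6·0.2857^0 = +0.774621
  k=1: (−1)^1·120.0000/(24)·0.9583^4·0.2857^2 = -0.344146
d^3_{2,2}(0.5794) = +0.774621 -0.344146 = +0.430475
|D^3_{2,2}|² = |d^3_{2,2}(β)|² = (+0.430475)² = 0.185309 (the z-rotation phases have unit modulus)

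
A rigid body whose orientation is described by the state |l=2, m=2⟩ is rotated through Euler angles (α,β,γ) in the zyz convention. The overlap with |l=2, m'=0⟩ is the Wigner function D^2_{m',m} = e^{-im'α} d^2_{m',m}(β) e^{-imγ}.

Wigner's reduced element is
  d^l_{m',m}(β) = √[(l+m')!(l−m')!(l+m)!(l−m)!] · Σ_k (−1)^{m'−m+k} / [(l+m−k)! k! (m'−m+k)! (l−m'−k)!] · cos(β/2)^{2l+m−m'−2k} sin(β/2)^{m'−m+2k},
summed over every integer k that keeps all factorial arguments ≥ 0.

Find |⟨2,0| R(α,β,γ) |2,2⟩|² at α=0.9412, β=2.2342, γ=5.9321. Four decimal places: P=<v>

First d^2_{0,2}(β=2.2342), then the phase factors e^{-i(0)α} and e^{-i(2)γ}:
With c≡cos(β/2)=0.438291 and s≡sin(β/2)=0.898833, N=[2·2·24·1]^{1/2}=9.797959
k: max(0,(2)−(0))=2 … min(2+(2),2−(0))=2
  k=2: (−1)^0·9.7980/(4)·0.4383^2·0.8988^2 = +0.380153
d^2_{0,2}(2.2342) = +0.380153
|D^2_{0,2}|² = |d^2_{0,2}(β)|² = (+0.380153)² = 0.144517 (the z-rotation phases have unit modulus)

P=0.1445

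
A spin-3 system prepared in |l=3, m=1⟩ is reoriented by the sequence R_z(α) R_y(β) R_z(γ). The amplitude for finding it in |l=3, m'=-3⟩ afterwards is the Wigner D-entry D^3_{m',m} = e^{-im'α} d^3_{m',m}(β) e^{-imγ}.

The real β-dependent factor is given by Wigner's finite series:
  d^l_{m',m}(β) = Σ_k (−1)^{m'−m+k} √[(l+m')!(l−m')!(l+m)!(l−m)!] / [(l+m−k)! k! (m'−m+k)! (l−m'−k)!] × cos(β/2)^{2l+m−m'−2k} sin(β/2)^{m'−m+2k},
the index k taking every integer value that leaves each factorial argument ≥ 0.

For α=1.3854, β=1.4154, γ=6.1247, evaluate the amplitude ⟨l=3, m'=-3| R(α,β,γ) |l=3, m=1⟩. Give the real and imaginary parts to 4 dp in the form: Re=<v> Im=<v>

Re=-0.1547 Im=-0.3682

First d^3_{-3,1}(β=1.4154), then the phase factors e^{-i(-3)α} and e^{-i(1)γ}:
With c≡cos(β/2)=0.759859 and s≡sin(β/2)=0.650088, N=[1·720·24·2]^{1/2}=185.903201
The bounds max(0,m−m')=4 and min(l+m,l−m')=4 give 1 term
  k=4: (−1)^0·185.9032/(48)·0.7599^2·0.6501^4 = +0.399392
d^3_{-3,1}(1.4154) = +0.399392
D = (-0.527953-0.849273i)·(+0.399392)·(+0.987467+0.157823i) = -0.154686-0.368221i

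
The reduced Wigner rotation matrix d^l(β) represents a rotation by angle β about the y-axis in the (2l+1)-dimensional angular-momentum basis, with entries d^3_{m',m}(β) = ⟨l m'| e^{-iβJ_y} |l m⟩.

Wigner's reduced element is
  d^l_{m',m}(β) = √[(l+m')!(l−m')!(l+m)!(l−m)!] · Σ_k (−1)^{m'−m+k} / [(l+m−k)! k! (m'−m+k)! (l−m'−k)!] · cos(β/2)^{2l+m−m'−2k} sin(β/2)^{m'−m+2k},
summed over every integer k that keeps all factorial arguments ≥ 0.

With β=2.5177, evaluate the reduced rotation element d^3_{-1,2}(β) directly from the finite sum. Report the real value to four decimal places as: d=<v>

d=-0.6003

d^3_{-1,2}(β=2.5177) via Wigner's sum:
With c≡cos(β/2)=0.306912 and s≡sin(β/2)=0.951738, N=[2·24·120·1]^{1/2}=75.894664
The bounds max(0,m−m')=3 and min(l+m,l−m')=4 give 2 terms
  k=3: (−1)^0·75.8947/(12)·0.3069^3·0.9517^3 = +0.157624
  k=4: (−1)^1·75.8947/(24)·0.3069^1·0.9517^5 = -0.757880
d^3_{-1,2}(2.5177) = +0.157624 -0.757880 = -0.600256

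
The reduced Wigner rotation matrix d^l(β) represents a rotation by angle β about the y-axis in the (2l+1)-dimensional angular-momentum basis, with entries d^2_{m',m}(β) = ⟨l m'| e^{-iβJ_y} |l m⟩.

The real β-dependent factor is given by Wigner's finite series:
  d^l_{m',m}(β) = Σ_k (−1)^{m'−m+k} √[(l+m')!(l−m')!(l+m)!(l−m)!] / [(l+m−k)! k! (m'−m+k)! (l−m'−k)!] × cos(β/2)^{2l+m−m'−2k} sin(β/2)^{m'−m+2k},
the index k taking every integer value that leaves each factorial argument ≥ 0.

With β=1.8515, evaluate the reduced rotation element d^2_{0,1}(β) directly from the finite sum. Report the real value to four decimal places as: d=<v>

d^2_{0,1}(β=1.8515) via Wigner's sum:
c=cos(1.8515/2)=0.601235, s=sin(1.8515/2)=0.799072; N=√[2·2·6·1]=4.898979
The bounds max(0,m−m')=1 and min(l+m,l−m')=2 give 2 terms
  k=1: (−1)^0·4.8990/(2)·0.6012^3·0.7991^1 = +0.425398
  k=2: (−1)^1·4.8990/(2)·0.6012^1·0.7991^3 = -0.751411
d^2_{0,1}(1.8515) = +0.425398 -0.751411 = -0.326014

d=-0.3260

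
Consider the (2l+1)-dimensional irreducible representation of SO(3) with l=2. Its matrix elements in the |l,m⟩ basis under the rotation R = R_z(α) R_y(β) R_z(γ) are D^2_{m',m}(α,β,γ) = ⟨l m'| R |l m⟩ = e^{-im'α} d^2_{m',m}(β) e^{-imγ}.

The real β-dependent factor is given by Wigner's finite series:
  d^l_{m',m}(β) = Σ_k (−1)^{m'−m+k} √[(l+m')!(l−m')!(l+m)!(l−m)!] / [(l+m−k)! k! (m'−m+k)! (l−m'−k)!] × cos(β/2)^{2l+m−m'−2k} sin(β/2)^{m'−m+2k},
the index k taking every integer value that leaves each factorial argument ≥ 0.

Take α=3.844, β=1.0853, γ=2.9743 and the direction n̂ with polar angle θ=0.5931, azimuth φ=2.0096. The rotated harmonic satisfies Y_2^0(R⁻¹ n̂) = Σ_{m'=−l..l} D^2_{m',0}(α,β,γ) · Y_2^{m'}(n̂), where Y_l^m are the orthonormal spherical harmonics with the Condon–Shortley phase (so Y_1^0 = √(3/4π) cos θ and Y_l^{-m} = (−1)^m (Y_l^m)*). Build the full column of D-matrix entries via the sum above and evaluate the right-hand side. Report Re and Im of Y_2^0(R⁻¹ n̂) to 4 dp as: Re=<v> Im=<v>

Re=-0.2523 Im=0.0000

Need the full column D^2_{m',0} for m'=−2..2 at α=3.844, β=1.0853, γ=2.9743.
cos(β/2)=0.856343, sin(β/2)=0.516407
d^2_{-2,0}: single k=2 term ⇒ +0.479022;  D = +0.079144+0.472439i
d^2_{-1,0}: k∈[1..2] ⇒ +0.794349 -0.288868 = +0.505481;  D = -0.385828-0.326569i
d^2_{0,0}: k∈[0..2] ⇒ +0.537764 -0.782240 +0.071116 = -0.173360;  D = -0.173360+0.000000i
d^2_{1,0}: k∈[0..1] ⇒ -0.794349 +0.288868 = -0.505481;  D = +0.385828-0.326569i
d^2_{2,0}: single k=0 term ⇒ +0.479022;  D = +0.079144-0.472439i
Y_2^{m'}(θ=0.5931,φ=2.0096) and Σ D·Y over m':
  (+0.0791+0.4724i)·(-0.0771+0.0928i)  (-0.3858-0.3266i)·(-0.1521-0.3241i)  (-0.1734+0.0000i)·(+0.3352+0.0000i)  (+0.3858-0.3266i)·(+0.1521-0.3241i)  (+0.0791-0.4724i)·(-0.0771-0.0928i)
Y_2^0(R⁻¹ n̂) = -0.252341-0.000000i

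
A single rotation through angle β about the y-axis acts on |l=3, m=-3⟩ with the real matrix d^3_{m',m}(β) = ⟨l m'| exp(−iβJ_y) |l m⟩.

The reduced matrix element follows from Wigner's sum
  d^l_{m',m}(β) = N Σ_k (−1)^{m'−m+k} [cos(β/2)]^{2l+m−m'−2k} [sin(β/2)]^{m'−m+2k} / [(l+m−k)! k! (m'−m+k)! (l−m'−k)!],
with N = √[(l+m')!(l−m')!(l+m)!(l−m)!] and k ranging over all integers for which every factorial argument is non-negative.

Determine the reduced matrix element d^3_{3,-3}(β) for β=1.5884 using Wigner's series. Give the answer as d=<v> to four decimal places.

d^3_{3,-3}(β=1.5884) via Wigner's sum:
Half-angle: c=0.700856, s=0.713303. N=√(720·1·1·720)=720.000000
Admissible k: 0..0 (factorial args all ≥0)
  k=0: (−1)^6·720.0000/(720)·0.7009^0·0.7133^6 = +0.131718
d^3_{3,-3}(1.5884) = +0.131718

d=0.1317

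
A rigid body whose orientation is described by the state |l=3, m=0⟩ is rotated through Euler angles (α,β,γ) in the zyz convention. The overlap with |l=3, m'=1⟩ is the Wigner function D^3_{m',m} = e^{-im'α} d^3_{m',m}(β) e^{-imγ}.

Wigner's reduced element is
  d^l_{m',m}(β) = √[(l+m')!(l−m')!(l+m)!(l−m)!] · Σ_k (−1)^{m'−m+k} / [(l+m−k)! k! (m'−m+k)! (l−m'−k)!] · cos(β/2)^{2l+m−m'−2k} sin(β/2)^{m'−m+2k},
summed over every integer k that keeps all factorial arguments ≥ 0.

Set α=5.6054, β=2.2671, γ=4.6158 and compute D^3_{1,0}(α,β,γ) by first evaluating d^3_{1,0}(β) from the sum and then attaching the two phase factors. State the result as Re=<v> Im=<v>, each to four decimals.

Re=-0.2735 Im=-0.2202

First d^3_{1,0}(β=2.2671), then the phase factors e^{-i(1)α} and e^{-i(0)γ}:
With c≡cos(β/2)=0.423446 and s≡sin(β/2)=0.905921, N=[24·2·6·6]^{1/2}=41.569219
k: max(0,(0)−(1))=0 … min(3+(0),3−(1))=2
  k=0: (−1)^1·41.5692/(12)·0.4234^5·0.9059^1 = -0.042724
  k=1: (−1)^2·41.5692/(4)·0.4234^3·0.9059^3 = +0.586649
  k=2: (−1)^3·41.5692/(12)·0.4234^1·0.9059^5 = -0.895037
d^3_{1,0}(2.2671) = -0.042724 +0.586649 -0.895037 = -0.351112
Attach z-rotation phases: D = e^{-i(1)(5.6054)}·(-0.351112)·e^{-i(0)(4.6158)} = -0.273503-0.220172i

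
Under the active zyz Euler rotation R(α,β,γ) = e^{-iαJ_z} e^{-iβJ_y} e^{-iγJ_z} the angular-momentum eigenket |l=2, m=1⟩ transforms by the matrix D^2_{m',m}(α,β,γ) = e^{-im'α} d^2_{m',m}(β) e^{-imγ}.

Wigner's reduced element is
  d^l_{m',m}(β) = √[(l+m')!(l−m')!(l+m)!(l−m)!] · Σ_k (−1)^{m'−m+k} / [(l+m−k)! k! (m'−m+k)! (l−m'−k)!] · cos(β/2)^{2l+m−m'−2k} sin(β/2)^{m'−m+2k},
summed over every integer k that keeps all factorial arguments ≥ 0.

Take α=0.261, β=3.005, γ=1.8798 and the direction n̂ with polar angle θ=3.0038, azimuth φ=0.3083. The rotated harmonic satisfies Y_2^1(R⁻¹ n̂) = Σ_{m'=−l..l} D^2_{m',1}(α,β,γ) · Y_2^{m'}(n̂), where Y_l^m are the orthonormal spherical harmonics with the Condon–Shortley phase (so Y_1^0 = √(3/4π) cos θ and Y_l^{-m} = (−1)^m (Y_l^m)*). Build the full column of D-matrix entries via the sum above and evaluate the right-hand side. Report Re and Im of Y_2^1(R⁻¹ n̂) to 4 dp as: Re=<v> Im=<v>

Need the full column D^2_{m',1} for m'=−2..2 at α=0.261, β=3.005, γ=1.8798.
cos(β/2)=0.068243, sin(β/2)=0.997669
d^2_{-2,1}: single k=3 term ⇒ +0.135534;  D = +0.028650-0.132471i
d^2_{-1,1}: k∈[2..3] ⇒ +0.013906 -0.990707 = -0.976801;  D = +0.046872+0.975676i
d^2_{0,1}: k∈[1..2] ⇒ +0.000777 -0.165995 = -0.165218;  D = +0.050244+0.157393i
d^2_{1,1}: k∈[0..1] ⇒ +0.000022 -0.013906 = -0.013885;  D = +0.007493+0.011689i
d^2_{2,1}: single k=0 term ⇒ -0.000634;  D = +0.000468+0.000428i
Y_2^{m'}(θ=3.0038,φ=0.3083) and Σ D·Y over m':
  (+0.0287-0.1325i)·(+0.0059-0.0042i)  (+0.0469+0.9757i)·(-0.1002+0.0319i)  (+0.0502+0.1574i)·(+0.6129+0.0000i)  (+0.0075+0.0117i)·(+0.1002+0.0319i)  (+0.0005+0.0004i)·(+0.0059+0.0042i)
Y_2^1(R⁻¹ n̂) = -0.005026+0.000755i

Re=-0.0050 Im=0.0008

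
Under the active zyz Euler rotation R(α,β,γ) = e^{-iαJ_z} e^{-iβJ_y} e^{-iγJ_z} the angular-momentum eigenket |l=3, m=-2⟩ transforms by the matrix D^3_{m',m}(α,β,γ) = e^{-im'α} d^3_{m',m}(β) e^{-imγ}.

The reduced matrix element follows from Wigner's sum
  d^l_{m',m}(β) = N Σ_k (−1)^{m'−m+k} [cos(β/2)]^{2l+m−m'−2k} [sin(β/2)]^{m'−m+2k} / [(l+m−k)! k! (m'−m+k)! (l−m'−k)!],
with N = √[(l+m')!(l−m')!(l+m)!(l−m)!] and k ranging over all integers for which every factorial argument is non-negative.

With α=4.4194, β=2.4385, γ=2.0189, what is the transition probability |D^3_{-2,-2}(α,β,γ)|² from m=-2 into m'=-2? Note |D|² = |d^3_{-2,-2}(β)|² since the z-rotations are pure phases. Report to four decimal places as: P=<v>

D^3_{-2,-2}(4.4194,2.4385,2.0189) = e^{-i·-2·4.4194}·d^3_{-2,-2}(2.4385)·e^{-i·-2·2.0189}. Compute d first:
With c≡cos(β/2)=0.344350 and s≡sin(β/2)=0.938841, N=[1·120·1·120]^{1/2}=120.000000
Admissible k: 0..1 (factorial args all ≥0)
  k=0: (−1)^0·120.0000/(120)·0.3443^6·0.9388^0 = +0.001667
  k=1: (−1)^1·120.0000/(24)·0.3443^4·0.9388^2 = -0.061966
d^3_{-2,-2}(2.4385) = +0.001667 -0.061966 = -0.060299
|D^3_{-2,-2}|² = |d^3_{-2,-2}(β)|² = (-0.060299)² = 0.003636 (the z-rotation phases have unit modulus)

P=0.0036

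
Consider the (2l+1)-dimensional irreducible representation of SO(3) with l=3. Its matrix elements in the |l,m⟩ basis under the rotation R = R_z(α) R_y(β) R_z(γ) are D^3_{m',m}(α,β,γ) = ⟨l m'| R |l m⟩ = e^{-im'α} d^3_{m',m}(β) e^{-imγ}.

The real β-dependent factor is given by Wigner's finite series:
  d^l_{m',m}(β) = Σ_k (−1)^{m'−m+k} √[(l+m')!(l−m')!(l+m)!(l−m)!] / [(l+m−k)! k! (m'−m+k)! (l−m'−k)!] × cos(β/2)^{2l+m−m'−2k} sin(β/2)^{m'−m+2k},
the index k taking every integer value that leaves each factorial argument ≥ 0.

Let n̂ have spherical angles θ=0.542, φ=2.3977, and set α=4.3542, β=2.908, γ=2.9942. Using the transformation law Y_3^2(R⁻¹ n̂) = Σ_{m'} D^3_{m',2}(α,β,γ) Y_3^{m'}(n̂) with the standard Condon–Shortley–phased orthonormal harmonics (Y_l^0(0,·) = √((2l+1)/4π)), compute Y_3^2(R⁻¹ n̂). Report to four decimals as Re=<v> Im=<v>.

Need the full column D^3_{m',2} for m'=−3..3 at α=4.3542, β=2.908, γ=2.9942.
cos(β/2)=0.116531, sin(β/2)=0.993187
d^3_{-3,2}: single k=5 term ⇒ +0.275850;  D = +0.193956+0.196148i
d^3_{-2,2}: k∈[4..5] ⇒ +0.066066 -0.959812 = -0.893746;  D = +0.815489-0.365734i
d^3_{-1,2}: k∈[3..4] ⇒ +0.009805 -0.356120 = -0.346315;  D = +0.021943+0.345619i
d^3_{0,2}: k∈[2..3] ⇒ +0.000996 -0.072371 = -0.071375;  D = -0.068296-0.020737i
d^3_{1,2}: k∈[1..2] ⇒ +0.000067 -0.009805 = -0.009738;  D = +0.005916-0.007734i
d^3_{2,2}: k∈[0..1] ⇒ +0.000003 -0.000909 = -0.000907;  D = +0.000481+0.000769i
d^3_{3,2}: single k=0 term ⇒ -0.000052;  D = -0.000051+0.000010i
Y_3^{m'}(θ=0.542,φ=2.3977) and Σ D·Y over m':
  (+0.1940+0.1961i)·(+0.0352-0.0452i)  (+0.8155-0.3657i)·(+0.0193+0.2322i)  (+0.0219+0.3456i)·(-0.3275-0.3014i)  (-0.0683-0.0207i)·(+0.2140+0.0000i)  (+0.0059-0.0077i)·(+0.3275-0.3014i)  (+0.0005+0.0008i)·(+0.0193-0.2322i)  (-0.0001+0.0000i)·(-0.0352-0.0452i)
Y_3^2(R⁻¹ n̂) = +0.198503+0.051752i

Re=0.1985 Im=0.0518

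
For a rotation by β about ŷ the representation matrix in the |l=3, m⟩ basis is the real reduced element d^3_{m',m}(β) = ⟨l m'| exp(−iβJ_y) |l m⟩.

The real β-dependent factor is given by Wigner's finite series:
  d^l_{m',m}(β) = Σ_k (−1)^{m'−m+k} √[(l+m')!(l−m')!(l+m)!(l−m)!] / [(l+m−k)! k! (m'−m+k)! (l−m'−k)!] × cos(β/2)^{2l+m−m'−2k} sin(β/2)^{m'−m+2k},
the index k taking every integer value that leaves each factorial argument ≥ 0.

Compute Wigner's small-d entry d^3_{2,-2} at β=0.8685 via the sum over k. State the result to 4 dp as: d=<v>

d^3_{2,-2}(β=0.8685) via Wigner's sum:
c=cos(0.8685/2)=0.907186, s=sin(0.8685/2)=0.420730; N=√[120·1·1·120]=120.000000
Admissible k: 0..1 (factorial args all ≥0)
  k=0: (−1)^4·120.0000/(24)·0.9072^2·0.4207^4 = +0.128937
  k=1: (−1)^5·120.0000/(120)·0.9072^0·0.4207^6 = -0.005547
d^3_{2,-2}(0.8685) = +0.128937 -0.005547 = +0.123390

d=0.1234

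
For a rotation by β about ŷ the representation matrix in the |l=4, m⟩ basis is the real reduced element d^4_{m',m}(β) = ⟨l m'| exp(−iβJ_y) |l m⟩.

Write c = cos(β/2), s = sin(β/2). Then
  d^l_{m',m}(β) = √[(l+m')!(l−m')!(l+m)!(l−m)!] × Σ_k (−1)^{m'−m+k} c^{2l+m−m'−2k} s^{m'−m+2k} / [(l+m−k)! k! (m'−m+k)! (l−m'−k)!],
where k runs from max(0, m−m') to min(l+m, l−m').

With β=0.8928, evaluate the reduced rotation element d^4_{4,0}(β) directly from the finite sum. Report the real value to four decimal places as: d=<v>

d=0.1924

d^4_{4,0}(β=0.8928) via Wigner's sum:
c=cos(0.8928/2)=0.902007, s=sin(0.8928/2)=0.431721; N=√[40320·1·24·24]=4819.161753
Admissible k: 0..0 (factorial args all ≥0)
  k=0: (−1)^4·4819.1618/(576)·0.9020^4·0.4317^4 = +0.192399
d^4_{4,0}(0.8928) = +0.192399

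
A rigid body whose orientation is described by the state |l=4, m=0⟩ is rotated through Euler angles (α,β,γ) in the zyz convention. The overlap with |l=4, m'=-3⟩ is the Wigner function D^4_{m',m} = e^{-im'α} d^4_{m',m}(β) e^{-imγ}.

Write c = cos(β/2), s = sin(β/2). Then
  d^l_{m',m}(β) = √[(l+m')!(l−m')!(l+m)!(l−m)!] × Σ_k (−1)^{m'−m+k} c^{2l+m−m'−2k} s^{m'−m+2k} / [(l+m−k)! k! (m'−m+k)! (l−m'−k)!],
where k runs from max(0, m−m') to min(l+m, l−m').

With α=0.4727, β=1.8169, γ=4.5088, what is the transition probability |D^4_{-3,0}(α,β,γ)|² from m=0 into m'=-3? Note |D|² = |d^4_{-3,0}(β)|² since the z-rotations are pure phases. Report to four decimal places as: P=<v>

P=0.1081

D^4_{-3,0}(0.4727,1.8169,4.5088) = e^{-i·-3·0.4727}·d^4_{-3,0}(1.8169)·e^{-i·0·4.5088}. Compute d first:
With c≡cos(β/2)=0.614969 and s≡sin(β/2)=0.788551, N=[1·5040·24·24]^{1/2}=1703.830978
k: max(0,(0)−(-3))=3 … min(4+(0),4−(-3))=4
  k=3: (−1)^0·1703.8310/(144)·0.6150^5·0.7886^3 = +0.510293
  k=4: (−1)^1·1703.8310/(144)·0.6150^3·0.7886^5 = -0.839022
d^4_{-3,0}(1.8169) = +0.510293 -0.839022 = -0.328729
|D^4_{-3,0}|² = |d^4_{-3,0}(β)|² = (-0.328729)² = 0.108063 (the z-rotation phases have unit modulus)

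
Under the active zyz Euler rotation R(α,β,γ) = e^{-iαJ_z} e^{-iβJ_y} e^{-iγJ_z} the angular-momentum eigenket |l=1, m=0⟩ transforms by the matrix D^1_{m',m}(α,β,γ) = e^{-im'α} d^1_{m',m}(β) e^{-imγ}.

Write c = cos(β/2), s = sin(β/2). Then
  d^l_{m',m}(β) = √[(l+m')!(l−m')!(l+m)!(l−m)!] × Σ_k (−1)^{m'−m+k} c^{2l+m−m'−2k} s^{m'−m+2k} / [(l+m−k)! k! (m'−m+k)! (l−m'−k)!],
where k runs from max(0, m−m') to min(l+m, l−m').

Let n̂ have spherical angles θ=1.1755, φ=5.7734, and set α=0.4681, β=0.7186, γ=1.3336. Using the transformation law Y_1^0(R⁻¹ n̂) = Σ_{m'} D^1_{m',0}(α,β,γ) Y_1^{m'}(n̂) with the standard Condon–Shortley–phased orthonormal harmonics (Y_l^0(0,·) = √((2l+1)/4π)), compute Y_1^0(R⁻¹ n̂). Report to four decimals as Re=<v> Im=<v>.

Re=0.3075 Im=0.0000

Need the full column D^1_{m',0} for m'=−1..1 at α=0.4681, β=0.7186, γ=1.3336.
cos(β/2)=0.936143, sin(β/2)=0.351619
d^1_{-1,0}: single k=1 term ⇒ +0.465511;  D = +0.415434+0.210034i
d^1_{0,0}: k∈[0..1] ⇒ +0.876364 -0.123636 = +0.752728;  D = +0.752728+0.000000i
d^1_{1,0}: single k=0 term ⇒ -0.465511;  D = -0.415434+0.210034i
Y_1^{m'}(θ=1.1755,φ=5.7734) and Σ D·Y over m':
  (+0.4154+0.2100i)·(+0.2783+0.1556i)  (+0.7527+0.0000i)·(+0.1882+0.0000i)  (-0.4154+0.2100i)·(-0.2783+0.1556i)
Y_1^0(R⁻¹ n̂) = +0.307504+0.000000i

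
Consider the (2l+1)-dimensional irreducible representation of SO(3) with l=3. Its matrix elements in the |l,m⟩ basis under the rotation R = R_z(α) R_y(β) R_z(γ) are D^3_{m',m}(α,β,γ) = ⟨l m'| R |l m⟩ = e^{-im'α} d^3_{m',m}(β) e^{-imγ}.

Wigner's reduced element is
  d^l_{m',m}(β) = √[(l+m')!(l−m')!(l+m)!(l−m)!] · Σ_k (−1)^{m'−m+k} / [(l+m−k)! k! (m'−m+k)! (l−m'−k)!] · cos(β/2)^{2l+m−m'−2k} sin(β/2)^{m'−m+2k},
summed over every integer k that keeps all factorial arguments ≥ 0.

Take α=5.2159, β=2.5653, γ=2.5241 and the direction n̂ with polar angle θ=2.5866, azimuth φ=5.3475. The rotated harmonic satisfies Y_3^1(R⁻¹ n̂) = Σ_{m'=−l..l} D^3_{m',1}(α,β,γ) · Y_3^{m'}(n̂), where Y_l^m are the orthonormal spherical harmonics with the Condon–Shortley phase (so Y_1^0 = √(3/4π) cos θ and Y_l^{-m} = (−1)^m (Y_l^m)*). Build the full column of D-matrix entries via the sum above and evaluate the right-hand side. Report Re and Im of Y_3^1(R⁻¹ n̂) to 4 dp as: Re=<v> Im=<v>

Re=-0.0251 Im=0.0911

Need the full column D^3_{m',1} for m'=−3..3 at α=5.2159, β=2.5653, γ=2.5241.
cos(β/2)=0.284175, sin(β/2)=0.958772
d^3_{-3,1}: single k=4 term ⇒ +0.264290;  D = +0.224309+0.139766i
d^3_{-2,1}: k∈[3..4] ⇒ +0.127919 -0.728055 = -0.600135;  D = +0.032223-0.599270i
d^3_{-1,1}: k∈[2..4] ⇒ +0.035969 -0.545915 +0.776771 = +0.266825;  D = -0.240286+0.116010i
d^3_{0,1}: k∈[1..3] ⇒ +0.006155 -0.210193 +0.797544 = +0.593506;  D = -0.483905-0.343636i
d^3_{1,1}: k∈[0..2] ⇒ +0.000527 -0.047959 +0.409436 = +0.362004;  D = +0.041173-0.359655i
d^3_{2,1}: k∈[0..1] ⇒ -0.005619 +0.127919 = +0.122300;  D = +0.113139-0.046444i
d^3_{3,1}: single k=0 term ⇒ +0.023218;  D = +0.018086+0.014559i
Y_3^{m'}(θ=2.5866,φ=5.3475) and Σ D·Y over m':
  (+0.2243+0.1398i)·(-0.0577+0.0200i)  (+0.0322-0.5993i)·(+0.0714-0.2304i)  (-0.2403+0.1160i)·(+0.2639+0.3580i)  (-0.4839-0.3436i)·(-0.1940+0.0000i)  (+0.0412-0.3597i)·(-0.2639+0.3580i)  (+0.1131-0.0464i)·(+0.0714+0.2304i)  (+0.0181+0.0146i)·(+0.0577+0.0200i)
Y_3^1(R⁻¹ n̂) = -0.025107+0.091059i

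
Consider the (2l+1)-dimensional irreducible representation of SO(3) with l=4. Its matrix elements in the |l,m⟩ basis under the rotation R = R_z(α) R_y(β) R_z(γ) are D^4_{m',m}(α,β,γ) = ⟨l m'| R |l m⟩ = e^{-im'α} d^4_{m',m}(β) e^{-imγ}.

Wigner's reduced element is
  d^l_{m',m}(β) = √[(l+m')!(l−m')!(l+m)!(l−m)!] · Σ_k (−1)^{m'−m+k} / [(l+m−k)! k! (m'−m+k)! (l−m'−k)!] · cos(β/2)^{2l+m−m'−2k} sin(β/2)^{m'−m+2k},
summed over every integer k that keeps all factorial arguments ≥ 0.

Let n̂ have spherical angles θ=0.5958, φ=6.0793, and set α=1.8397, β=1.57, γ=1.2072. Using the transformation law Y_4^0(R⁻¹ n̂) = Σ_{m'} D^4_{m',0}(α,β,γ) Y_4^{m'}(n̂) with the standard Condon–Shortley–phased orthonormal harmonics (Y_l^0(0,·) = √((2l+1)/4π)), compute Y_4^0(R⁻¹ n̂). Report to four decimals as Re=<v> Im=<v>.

Re=0.1268 Im=0.0000

Need the full column D^4_{m',0} for m'=−4..4 at α=1.8397, β=1.57, γ=1.2072.
cos(β/2)=0.707388, sin(β/2)=0.706825
d^4_{-4,0}: single k=4 term ⇒ +0.522912;  D = +0.248483+0.460101i
d^4_{-3,0}: k∈[3..4] ⇒ +0.740098 -0.738920 = +0.001178;  D = +0.000850-0.000815i
d^4_{-2,0}: k∈[2..4] ⇒ +0.593871 -1.581137 +0.591983 = -0.395283;  D = +0.339482+0.202485i
d^4_{-1,0}: k∈[1..4] ⇒ +0.280177 -1.678385 +1.675714 -0.278841 = -0.001335;  D = +0.000355-0.001287i
d^4_{0,0}: k∈[0..4] ⇒ +0.062699 -1.001593 +2.249997 -0.998407 +0.062301 = +0.374998;  D = +0.374998+0.000000i
d^4_{1,0}: k∈[0..3] ⇒ -0.280177 +1.678385 -1.675714 +0.278841 = +0.001335;  D = -0.000355-0.001287i
d^4_{2,0}: k∈[0..2] ⇒ +0.593871 -1.581137 +0.591983 = -0.395283;  D = +0.339482-0.202485i
d^4_{3,0}: k∈[0..1] ⇒ -0.740098 +0.738920 = -0.001178;  D = -0.000850-0.000815i
d^4_{4,0}: single k=0 term ⇒ +0.522912;  D = +0.248483-0.460101i
Y_4^{m'}(θ=0.5958,φ=6.0793) and Σ D·Y over m':
  (+0.2485+0.4601i)·(+0.0301+0.0320i)  (+0.0009-0.0008i)·(+0.1499+0.1051i)  (+0.3395+0.2025i)·(+0.3671+0.1586i)  (+0.0004-0.0013i)·(+0.3864+0.0799i)  (+0.3750+0.0000i)·(-0.1191+0.0000i)  (-0.0004-0.0013i)·(-0.3864+0.0799i)  (+0.3395-0.2025i)·(+0.3671-0.1586i)  (-0.0009-0.0008i)·(-0.1499+0.1051i)  (+0.2485-0.4601i)·(+0.0301-0.0320i)
Y_4^0(R⁻¹ n̂) = +0.126813-0.000000i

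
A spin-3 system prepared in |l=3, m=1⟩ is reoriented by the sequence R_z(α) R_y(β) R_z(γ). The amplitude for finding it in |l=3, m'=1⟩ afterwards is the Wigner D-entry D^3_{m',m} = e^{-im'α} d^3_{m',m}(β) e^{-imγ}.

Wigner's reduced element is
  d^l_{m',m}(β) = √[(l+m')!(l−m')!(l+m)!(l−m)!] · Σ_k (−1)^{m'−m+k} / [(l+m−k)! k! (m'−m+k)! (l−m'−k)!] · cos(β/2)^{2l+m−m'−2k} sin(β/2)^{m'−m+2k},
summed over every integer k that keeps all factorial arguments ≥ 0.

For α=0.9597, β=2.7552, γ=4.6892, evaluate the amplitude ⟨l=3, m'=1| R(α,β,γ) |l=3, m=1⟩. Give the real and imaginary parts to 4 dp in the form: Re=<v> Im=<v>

D^3_{1,1}(0.9597,2.7552,4.6892) = e^{-i·1·0.9597}·d^3_{1,1}(2.7552)·e^{-i·1·4.6892}. Compute d first:
c=cos(2.7552/2)=0.191997, s=sin(2.7552/2)=0.981396; N=√[24·2·24·2]=48.000000
Admissible k: 0..2 (factorial args all ≥0)
  k=0: (−1)^0·48.0000/(48)·0.1920^6·0.9814^0 = +0.000050
  k=1: (−1)^1·48.0000/(6)·0.1920^4·0.9814^2 = -0.010470
  k=2: (−1)^2·48.0000/(8)·0.1920^2·0.9814^4 = +0.205171
d^3_{1,1}(2.7552) = +0.000050 -0.010470 +0.205171 = +0.194751
Phases: e^{-i·(1)·0.9597}=+0.573766-0.819019i, e^{-i·(1)·4.6892}=-0.023187+0.999731i ⇒ D=+0.156871+0.115410i

Re=0.1569 Im=0.1154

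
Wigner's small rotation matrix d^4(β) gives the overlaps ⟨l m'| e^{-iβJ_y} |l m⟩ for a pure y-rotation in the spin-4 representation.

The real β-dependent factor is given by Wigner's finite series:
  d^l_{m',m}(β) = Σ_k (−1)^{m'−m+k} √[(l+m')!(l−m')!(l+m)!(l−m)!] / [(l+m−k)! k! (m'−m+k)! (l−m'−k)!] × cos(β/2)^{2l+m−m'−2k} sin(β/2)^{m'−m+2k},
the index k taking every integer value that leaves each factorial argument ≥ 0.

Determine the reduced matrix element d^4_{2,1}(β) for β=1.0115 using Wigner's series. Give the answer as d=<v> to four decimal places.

d^4_{2,1}(β=1.0115) via Wigner's sum:
Half-angle: c=0.874811, s=0.484464. N=√(720·2·120·6)=1018.233765
k∈{0,1,2} keeps every argument non-negative
  k=0: (−1)^1·1018.2338/(240)·0.8748^7·0.4845^1 = -0.805932
  k=1: (−1)^2·1018.2338/(48)·0.8748^5·0.4845^3 = +1.235839
  k=2: (−1)^3·1018.2338/(72)·0.8748^3·0.4845^5 = -0.252676
d^4_{2,1}(1.0115) = -0.805932 +1.235839 -0.252676 = +0.177231

d=0.1772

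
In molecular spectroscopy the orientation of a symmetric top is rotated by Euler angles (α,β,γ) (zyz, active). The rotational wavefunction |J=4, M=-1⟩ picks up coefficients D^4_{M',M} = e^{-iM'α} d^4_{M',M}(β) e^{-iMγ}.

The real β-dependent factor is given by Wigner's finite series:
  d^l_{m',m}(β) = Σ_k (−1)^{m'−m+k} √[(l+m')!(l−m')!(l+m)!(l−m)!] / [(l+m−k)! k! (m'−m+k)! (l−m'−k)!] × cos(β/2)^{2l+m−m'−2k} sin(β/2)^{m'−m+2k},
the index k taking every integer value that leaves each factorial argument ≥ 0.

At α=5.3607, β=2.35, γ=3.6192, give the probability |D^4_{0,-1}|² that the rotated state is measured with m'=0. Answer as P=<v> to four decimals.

P=0.0163

Split into d^4_{0,-1}(β=2.35) × two z-phases.
Half-angle: c=0.385543, s=0.922690. N=√(24·24·6·120)=643.987578
Admissible k: 0..3 (factorial args all ≥0)
  k=0: (−1)^1·643.9876/(144)·0.3855^7·0.9227^1 = -0.005225
  k=1: (−1)^2·643.9876/(24)·0.3855^5·0.9227^3 = +0.179555
  k=2: (−1)^3·643.9876/(24)·0.3855^3·0.9227^5 = -1.028404
  k=3: (−1)^4·643.9876/(144)·0.3855^1·0.9227^7 = +0.981698
d^4_{0,-1}(2.35) = -0.005225 +0.179555 -1.028404 +0.981698 = +0.127625
|D^4_{0,-1}|² = |d^4_{0,-1}(β)|² = (+0.127625)² = 0.016288 (the z-rotation phases have unit modulus)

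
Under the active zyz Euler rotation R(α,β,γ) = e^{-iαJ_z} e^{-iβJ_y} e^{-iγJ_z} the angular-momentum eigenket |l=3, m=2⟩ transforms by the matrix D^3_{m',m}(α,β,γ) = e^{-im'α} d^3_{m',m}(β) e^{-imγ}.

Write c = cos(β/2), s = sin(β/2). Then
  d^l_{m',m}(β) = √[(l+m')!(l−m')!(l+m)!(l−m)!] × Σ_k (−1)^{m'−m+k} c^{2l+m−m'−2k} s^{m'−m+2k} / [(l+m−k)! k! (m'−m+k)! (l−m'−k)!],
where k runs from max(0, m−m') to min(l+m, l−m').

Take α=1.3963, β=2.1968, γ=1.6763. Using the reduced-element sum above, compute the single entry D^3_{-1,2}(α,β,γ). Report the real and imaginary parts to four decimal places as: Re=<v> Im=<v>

D^3_{-1,2}(1.3963,2.1968,1.6763) = e^{-i·-1·1.3963}·d^3_{-1,2}(2.1968)·e^{-i·2·1.6763}. Compute d first:
With c≡cos(β/2)=0.455021 and s≡sin(β/2)=0.890480, N=[2·24·120·1]^{1/2}=75.894664
k∈{3,4} keeps every argument non-negative
  k=3: (−1)^0·75.8947/(12)·0.4550^3·0.8905^3 = +0.420726
  k=4: (−1)^1·75.8947/(24)·0.4550^1·0.8905^5 = -0.805664
d^3_{-1,2}(2.1968) = +0.420726 -0.805664 = -0.384938
Phases: e^{-i·(-1)·1.3963}=+0.173612+0.984814i, e^{-i·(2)·1.6763}=-0.977820+0.209445i ⇒ D=+0.144747+0.356687i

Re=0.1447 Im=0.3567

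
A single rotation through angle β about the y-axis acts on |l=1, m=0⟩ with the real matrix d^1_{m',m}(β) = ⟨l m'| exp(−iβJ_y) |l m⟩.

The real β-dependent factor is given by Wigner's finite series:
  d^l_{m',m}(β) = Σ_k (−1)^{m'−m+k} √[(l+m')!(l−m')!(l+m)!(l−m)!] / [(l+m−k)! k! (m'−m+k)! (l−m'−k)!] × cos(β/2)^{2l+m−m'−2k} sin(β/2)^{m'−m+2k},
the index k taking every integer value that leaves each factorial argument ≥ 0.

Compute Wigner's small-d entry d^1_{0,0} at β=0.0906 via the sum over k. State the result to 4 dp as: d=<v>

d^1_{0,0}(β=0.0906) via Wigner's sum:
Half-angle: c=0.998974, s=0.045285. N=√(1·1·1·1)=1.000000
Admissible k: 0..1 (factorial args all ≥0)
  k=0: (−1)^0·1.0000/(1)·0.9990^2·0.0453^0 = +0.997949
  k=1: (−1)^1·1.0000/(1)·0.9990^0·0.0453^2 = -0.002051
d^1_{0,0}(0.0906) = +0.997949 -0.002051 = +0.995899

d=0.9959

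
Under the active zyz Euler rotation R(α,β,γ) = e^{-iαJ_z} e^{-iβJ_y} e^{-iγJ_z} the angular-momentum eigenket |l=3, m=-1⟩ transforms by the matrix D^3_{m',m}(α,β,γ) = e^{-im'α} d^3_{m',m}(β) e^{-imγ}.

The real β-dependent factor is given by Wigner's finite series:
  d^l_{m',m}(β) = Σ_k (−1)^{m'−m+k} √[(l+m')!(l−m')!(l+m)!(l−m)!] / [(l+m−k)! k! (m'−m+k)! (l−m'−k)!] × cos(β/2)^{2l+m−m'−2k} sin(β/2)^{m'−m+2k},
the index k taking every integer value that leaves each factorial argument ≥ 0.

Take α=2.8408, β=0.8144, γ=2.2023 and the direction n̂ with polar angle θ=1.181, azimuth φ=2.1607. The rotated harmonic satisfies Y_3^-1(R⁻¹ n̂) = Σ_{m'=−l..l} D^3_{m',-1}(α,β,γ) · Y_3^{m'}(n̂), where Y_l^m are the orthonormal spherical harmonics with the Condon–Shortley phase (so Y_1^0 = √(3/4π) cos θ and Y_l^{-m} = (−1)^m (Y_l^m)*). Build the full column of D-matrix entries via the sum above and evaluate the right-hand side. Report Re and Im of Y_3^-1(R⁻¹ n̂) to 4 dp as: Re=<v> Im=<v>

Re=-0.4003 Im=-0.1126

Need the full column D^3_{m',-1} for m'=−3..3 at α=2.8408, β=0.8144, γ=2.2023.
cos(β/2)=0.918233, sin(β/2)=0.396040
d^3_{-3,-1}: single k=2 term ⇒ +0.431853;  D = -0.115553-0.416106i
d^3_{-2,-1}: k∈[1..2] ⇒ +0.817531 -0.304163 = +0.513368;  D = -0.015357+0.513139i
d^3_{-1,-1}: k∈[0..2] ⇒ +0.599402 -0.892031 +0.124455 = -0.168174;  D = -0.054609+0.159061i
d^3_{0,-1}: k∈[0..2] ⇒ -0.895560 +0.499790 -0.030991 = -0.426761;  D = +0.251942-0.344456i
d^3_{1,-1}: k∈[0..2] ⇒ +0.669023 -0.165940 +0.003859 = +0.506942;  D = +0.407069-0.302133i
d^3_{2,-1}: k∈[0..1] ⇒ -0.304163 +0.028291 = -0.275872;  D = +0.260289-0.091403i
d^3_{3,-1}: single k=0 term ⇒ +0.080335;  D = +0.080281-0.002965i
Y_3^{m'}(θ=1.181,φ=2.1607) and Σ D·Y over m':
  (-0.1156-0.4161i)·(+0.3237-0.0652i)  (-0.0154+0.5131i)·(-0.1266+0.3072i)  (-0.0546+0.1591i)·(+0.0462+0.0691i)  (+0.2519-0.3445i)·(-0.3230+0.0000i)  (+0.4071-0.3021i)·(-0.0462+0.0691i)  (+0.2603-0.0914i)·(-0.1266-0.3072i)  (+0.0803-0.0030i)·(-0.3237-0.0652i)
Y_3^-1(R⁻¹ n̂) = -0.400313-0.112577i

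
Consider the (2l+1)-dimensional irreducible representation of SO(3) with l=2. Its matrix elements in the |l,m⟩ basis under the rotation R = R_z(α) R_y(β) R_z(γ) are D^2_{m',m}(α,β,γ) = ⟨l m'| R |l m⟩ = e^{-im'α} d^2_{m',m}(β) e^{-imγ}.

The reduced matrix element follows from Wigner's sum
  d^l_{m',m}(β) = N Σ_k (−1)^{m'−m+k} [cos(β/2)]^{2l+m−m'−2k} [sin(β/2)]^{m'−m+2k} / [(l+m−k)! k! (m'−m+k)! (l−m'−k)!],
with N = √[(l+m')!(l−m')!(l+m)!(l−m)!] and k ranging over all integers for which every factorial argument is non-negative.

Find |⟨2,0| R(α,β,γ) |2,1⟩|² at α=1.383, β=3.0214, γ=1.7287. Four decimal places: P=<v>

P=0.0213

D^2_{0,1}(1.383,3.0214,1.7287) = e^{-i·0·1.383}·d^2_{0,1}(3.0214)·e^{-i·1·1.7287}. Compute d first:
c=cos(3.0214/2)=0.060060, s=sin(3.0214/2)=0.998195; N=√[2·2·6·1]=4.898979
k: max(0,(1)−(0))=1 … min(2+(1),2−(0))=2
  k=1: (−1)^0·4.8990/(2)·0.0601^3·0.9982^1 = +0.000530
  k=2: (−1)^1·4.8990/(2)·0.0601^1·0.9982^3 = -0.146321
d^2_{0,1}(3.0214) = +0.000530 -0.146321 = -0.145792
|D^2_{0,1}|² = |d^2_{0,1}(β)|² = (-0.145792)² = 0.021255 (the z-rotation phases have unit modulus)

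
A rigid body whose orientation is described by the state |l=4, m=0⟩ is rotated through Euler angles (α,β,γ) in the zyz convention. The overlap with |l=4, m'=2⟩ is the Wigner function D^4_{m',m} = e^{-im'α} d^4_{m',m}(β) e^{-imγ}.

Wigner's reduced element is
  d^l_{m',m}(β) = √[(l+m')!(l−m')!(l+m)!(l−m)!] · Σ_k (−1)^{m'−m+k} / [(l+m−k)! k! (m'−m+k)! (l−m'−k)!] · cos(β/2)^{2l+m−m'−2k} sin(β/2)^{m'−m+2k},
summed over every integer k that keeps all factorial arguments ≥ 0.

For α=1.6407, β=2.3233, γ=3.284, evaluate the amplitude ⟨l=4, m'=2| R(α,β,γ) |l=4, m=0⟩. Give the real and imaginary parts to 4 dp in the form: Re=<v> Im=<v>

Re=-0.4735 Im=0.0666

First d^4_{2,0}(β=2.3233), then the phase factors e^{-i(2)α} and e^{-i(0)γ}:
With c≡cos(β/2)=0.397826 and s≡sin(β/2)=0.917461, N=[720·2·24·24]^{1/2}=910.735966
k∈{0,1,2} keeps every argument non-negative
  k=0: (−1)^2·910.7360/(96)·0.3978^6·0.9175^2 = +0.031656
  k=1: (−1)^3·910.7360/(36)·0.3978^4·0.9175^4 = -0.448966
  k=2: (−1)^4·910.7360/(96)·0.3978^2·0.9175^6 = +0.895433
d^4_{2,0}(2.3233) = +0.031656 -0.448966 +0.895433 = +0.478123
Attach z-rotation phases: D = e^{-i(2)(1.6407)}·(+0.478123)·e^{-i(0)(3.284)} = -0.473458+0.066628i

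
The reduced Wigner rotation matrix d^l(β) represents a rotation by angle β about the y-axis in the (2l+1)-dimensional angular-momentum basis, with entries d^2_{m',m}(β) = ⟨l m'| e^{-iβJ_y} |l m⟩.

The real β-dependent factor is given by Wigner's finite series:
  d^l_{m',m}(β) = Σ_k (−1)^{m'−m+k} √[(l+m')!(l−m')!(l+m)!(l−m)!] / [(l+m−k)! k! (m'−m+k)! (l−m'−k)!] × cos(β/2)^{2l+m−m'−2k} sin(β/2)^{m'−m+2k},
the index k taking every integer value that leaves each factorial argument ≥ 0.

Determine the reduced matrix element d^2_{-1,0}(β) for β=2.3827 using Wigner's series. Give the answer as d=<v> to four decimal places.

d^2_{-1,0}(β=2.3827) via Wigner's sum:
c=cos(2.3827/2)=0.370406, s=sin(2.3827/2)=0.928870; N=√[1·6·2·2]=4.898979
k: max(0,(0)−(-1))=1 … min(2+(0),2−(-1))=2
  k=1: (−1)^0·4.8990/(2)·0.3704^3·0.9289^1 = +0.115629
  k=2: (−1)^1·4.8990/(2)·0.3704^1·0.9289^3 = -0.727141
d^2_{-1,0}(2.3827) = +0.115629 -0.727141 = -0.611512

d=-0.6115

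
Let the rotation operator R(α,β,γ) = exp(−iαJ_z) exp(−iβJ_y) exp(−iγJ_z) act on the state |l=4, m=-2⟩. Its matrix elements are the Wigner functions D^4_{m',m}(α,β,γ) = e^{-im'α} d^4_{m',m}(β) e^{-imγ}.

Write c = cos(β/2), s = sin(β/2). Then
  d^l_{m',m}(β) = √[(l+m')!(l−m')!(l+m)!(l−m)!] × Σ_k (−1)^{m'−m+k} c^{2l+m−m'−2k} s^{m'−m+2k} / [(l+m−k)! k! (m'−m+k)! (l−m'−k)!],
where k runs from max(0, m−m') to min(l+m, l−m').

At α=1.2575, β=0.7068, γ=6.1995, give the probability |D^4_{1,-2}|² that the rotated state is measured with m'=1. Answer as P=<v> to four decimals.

D^4_{1,-2}(1.2575,0.7068,6.1995) = e^{-i·1·1.2575}·d^4_{1,-2}(0.7068)·e^{-i·-2·6.1995}. Compute d first:
c=cos(0.7068/2)=0.938201, s=sin(0.7068/2)=0.346090; N=√[120·6·2·720]=1018.233765
k: max(0,(-2)−(1))=0 … min(4+(-2),4−(1))=2
  k=0: (−1)^3·1018.2338/(72)·0.9382^5·0.3461^3 = -0.426149
  k=1: (−1)^4·1018.2338/(48)·0.9382^3·0.3461^5 = +0.086984
  k=2: (−1)^5·1018.2338/(240)·0.9382^1·0.3461^7 = -0.002367
d^4_{1,-2}(0.7068) = -0.426149 +0.086984 -0.002367 = -0.341533
|D^4_{1,-2}|² = |d^4_{1,-2}(β)|² = (-0.341533)² = 0.116644 (the z-rotation phases have unit modulus)

P=0.1166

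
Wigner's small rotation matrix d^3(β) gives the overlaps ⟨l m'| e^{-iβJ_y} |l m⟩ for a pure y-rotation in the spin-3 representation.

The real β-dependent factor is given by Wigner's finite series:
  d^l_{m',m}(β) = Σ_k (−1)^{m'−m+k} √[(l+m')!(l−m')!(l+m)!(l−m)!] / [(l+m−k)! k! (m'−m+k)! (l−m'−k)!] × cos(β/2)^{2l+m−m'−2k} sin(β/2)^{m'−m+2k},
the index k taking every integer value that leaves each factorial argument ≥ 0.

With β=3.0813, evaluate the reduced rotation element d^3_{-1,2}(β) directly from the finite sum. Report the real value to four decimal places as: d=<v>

d^3_{-1,2}(β=3.0813) via Wigner's sum:
Half-angle: c=0.030142, s=0.999546. N=√(2·24·120·1)=75.894664
Admissible k: 3..4 (factorial args all ≥0)
  k=3: (−1)^0·75.8947/(12)·0.0301^3·0.9995^3 = +0.000173
  k=4: (−1)^1·75.8947/(24)·0.0301^1·0.9995^5 = -0.095100
d^3_{-1,2}(3.0813) = +0.000173 -0.095100 = -0.094927

d=-0.0949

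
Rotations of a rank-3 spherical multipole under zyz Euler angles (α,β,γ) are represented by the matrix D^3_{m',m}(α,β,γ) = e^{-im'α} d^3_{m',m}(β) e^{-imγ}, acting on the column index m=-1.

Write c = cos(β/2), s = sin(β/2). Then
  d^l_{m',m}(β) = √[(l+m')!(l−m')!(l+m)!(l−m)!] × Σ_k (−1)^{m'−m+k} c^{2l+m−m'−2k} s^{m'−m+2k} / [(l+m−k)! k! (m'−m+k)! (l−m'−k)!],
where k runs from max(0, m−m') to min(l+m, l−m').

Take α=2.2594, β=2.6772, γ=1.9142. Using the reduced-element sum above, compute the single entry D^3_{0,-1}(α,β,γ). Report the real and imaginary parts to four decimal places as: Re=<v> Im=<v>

Re=0.1957 Im=-0.5473

First d^3_{0,-1}(β=2.6772), then the phase factors e^{-i(0)α} and e^{-i(-1)γ}:
With c≡cos(β/2)=0.230115 and s≡sin(β/2)=0.973163, N=[6·6·2·24]^{1/2}=41.569219
The bounds max(0,m−m')=0 and min(l+m,l−m')=2 give 3 terms
  k=0: (−1)^1·41.5692/(12)·0.2301^5·0.9732^1 = -0.002175
  k=1: (−1)^2·41.5692/(4)·0.2301^3·0.9732^3 = +0.116710
  k=2: (−1)^3·41.5692/(12)·0.2301^1·0.9732^5 = -0.695769
d^3_{0,-1}(2.6772) = -0.002175 +0.116710 -0.695769 = -0.581235
D = (+1.000000+0.000000i)·(-0.581235)·(-0.336694+0.941614i) = +0.195698-0.547299i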